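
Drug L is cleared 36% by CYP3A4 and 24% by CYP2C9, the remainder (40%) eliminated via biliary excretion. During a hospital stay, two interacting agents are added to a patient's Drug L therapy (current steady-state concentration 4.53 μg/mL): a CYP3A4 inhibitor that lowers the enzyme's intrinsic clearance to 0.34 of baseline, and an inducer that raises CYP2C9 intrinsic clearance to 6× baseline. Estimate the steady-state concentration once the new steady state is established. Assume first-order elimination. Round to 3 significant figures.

The CYP3A4 pathway (36% of clearance) drops to 0.34× activity: 0.36 × 0.34 = 0.1224.
The CYP2C9 pathway (24% of clearance) is boosted to 6× activity: 0.24 × 6 = 1.44.
Non-CYP routes (40%) are unchanged.
CL_new/CL_old = 0.1224 + 1.44 + 0.4 = 1.9624.
New steady-state concentration = 4.53 / 1.9624 = 2.31 μg/mL (concentration scales inversely with clearance).

2.31 μg/mL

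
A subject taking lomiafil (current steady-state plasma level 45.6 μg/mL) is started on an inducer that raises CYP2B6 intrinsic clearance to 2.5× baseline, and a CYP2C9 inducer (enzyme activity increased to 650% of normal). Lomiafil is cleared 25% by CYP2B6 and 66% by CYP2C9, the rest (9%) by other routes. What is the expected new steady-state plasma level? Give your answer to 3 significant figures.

9.11 μg/mL

The CYP2B6 pathway (25% of clearance) is boosted to 2.5× activity: 0.25 × 2.5 = 0.625.
The CYP2C9 pathway (66% of clearance) is boosted to 6.5× activity: 0.66 × 6.5 = 4.29.
Non-CYP routes (9%) are unchanged.
CL_new/CL_old = 0.625 + 4.29 + 0.09 = 5.005.
Dividing the baseline by the relative clearance: 45.6 / 5.005 = 9.11 μg/mL.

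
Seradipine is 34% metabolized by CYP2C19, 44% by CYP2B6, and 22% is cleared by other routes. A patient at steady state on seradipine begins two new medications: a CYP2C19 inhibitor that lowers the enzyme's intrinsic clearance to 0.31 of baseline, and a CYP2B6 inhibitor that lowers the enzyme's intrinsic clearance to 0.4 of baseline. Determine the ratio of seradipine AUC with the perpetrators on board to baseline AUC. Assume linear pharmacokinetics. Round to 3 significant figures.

1.99

CYP2C19: 0.34 × 0.31 = 0.1054
CYP2B6: 0.44 × 0.4 = 0.176
Other: 0.22 (unchanged)
Relative clearance = 0.1054 + 0.176 + 0.22 = 0.5014.
Net AUC ratio = 1 / 0.5014 = 1.99.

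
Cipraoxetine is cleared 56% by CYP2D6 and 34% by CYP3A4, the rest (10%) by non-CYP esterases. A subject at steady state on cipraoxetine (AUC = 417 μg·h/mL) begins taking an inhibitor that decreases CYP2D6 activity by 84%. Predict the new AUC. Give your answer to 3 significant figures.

787 μg·h/mL

CYP2D6: 0.56 × 0.16 = 0.0896
CYP3A4: 0.34 (unchanged)
Other: 0.1 (unchanged)
CL_new/CL_old = 0.0896 + 0.34 + 0.1 = 0.5296.
New AUC = baseline ÷ relative clearance = 417 / 0.5296 = 787 μg·h/mL.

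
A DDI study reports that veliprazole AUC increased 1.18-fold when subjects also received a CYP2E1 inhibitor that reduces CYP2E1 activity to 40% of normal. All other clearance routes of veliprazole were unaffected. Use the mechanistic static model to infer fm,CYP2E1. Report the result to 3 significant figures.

0.254

Let fm be the CYP2E1 fraction. New clearance relative to baseline = fm × 0.4 + (1 − fm).
AUC ratio = 1 / (new CL fraction), so new CL fraction = 1 / 1.18 = 0.8475.
fm × 0.4 + 1 − fm = 0.8475  ⇒  fm × (0.4 − 1) = −0.1525  ⇒  fm = 0.254.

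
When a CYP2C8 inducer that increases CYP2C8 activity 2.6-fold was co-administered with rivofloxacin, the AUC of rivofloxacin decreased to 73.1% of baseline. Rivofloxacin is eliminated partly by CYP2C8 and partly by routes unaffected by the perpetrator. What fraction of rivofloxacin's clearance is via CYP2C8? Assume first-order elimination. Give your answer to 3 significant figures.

0.230

Let fm be the CYP2C8 fraction. New clearance relative to baseline = fm × 2.6 + (1 − fm).
AUC ratio = 1 / (new CL fraction), so new CL fraction = 1 / 0.731 = 1.368.
fm × 2.6 + 1 − fm = 1.368  ⇒  fm × (2.6 − 1) = 0.368  ⇒  fm = 0.230.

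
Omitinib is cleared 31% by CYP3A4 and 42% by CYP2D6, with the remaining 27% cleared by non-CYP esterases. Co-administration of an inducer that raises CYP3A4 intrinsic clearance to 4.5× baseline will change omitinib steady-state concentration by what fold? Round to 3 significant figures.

CYP3A4: 0.31 × 4.5 = 1.395
CYP2D6: 0.42 (unchanged)
Other: 0.27 (unchanged)
CL_new/CL_old = 1.395 + 0.42 + 0.27 = 2.085.
Steady-state concentration is inversely proportional to clearance, so the fold-change is 1 / 2.085 = 0.480.

0.480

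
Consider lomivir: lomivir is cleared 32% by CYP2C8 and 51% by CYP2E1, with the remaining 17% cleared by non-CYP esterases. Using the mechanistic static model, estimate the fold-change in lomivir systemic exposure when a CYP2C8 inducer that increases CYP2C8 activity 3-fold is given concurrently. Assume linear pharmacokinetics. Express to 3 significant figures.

0.610

CYP2C8: 0.32 × 3 = 0.96
CYP2E1: 0.51 (unchanged)
Other: 0.17 (unchanged)
Relative clearance = 0.96 + 0.51 + 0.17 = 1.64.
Since systemic exposure ∝ 1/CL, the ratio is 1 / 1.64 = 0.610.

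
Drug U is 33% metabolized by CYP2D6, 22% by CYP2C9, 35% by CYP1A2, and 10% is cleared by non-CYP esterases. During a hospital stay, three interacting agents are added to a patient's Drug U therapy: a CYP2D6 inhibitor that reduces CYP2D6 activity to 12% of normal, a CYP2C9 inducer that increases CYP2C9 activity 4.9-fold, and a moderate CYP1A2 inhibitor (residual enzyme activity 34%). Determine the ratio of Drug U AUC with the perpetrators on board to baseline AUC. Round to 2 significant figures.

0.75

The CYP2D6 pathway (33% of clearance) falls to 0.12× activity: 0.33 × 0.12 = 0.0396.
The CYP2C9 pathway (22% of clearance) increases to 4.9× activity: 0.22 × 4.9 = 1.078.
The CYP1A2 pathway (35% of clearance) is reduced to 0.34× activity: 0.35 × 0.34 = 0.119.
The remaining 10% of clearance is unaffected.
New clearance relative to baseline: 0.0396 + 1.078 + 0.119 + 0.1 = 1.3366.
Because AUC varies inversely with clearance, the combined effect is 1 / 1.3366 = 0.75.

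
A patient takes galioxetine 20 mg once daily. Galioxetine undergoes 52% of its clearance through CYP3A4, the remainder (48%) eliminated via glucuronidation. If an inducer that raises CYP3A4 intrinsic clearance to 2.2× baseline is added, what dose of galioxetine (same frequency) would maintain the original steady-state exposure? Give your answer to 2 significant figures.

The CYP3A4 pathway (52% of clearance) increases to 2.2× activity: 0.52 × 2.2 = 1.144.
Non-CYP routes (48%) are unchanged.
New clearance relative to baseline: 1.144 + 0.48 = 1.624.
To maintain the same steady-state level, dose must scale with clearance: new dose = 20 × 1.624 = 32 mg.

32 mg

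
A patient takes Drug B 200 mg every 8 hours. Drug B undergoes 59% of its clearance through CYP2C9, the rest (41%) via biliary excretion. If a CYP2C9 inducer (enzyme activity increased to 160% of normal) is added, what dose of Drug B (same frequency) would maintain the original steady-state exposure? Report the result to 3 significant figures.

The CYP2C9 pathway (59% of clearance) is boosted to 1.6× activity: 0.59 × 1.6 = 0.944.
Non-CYP routes (41%) are unchanged.
New clearance relative to baseline: 0.944 + 0.41 = 1.354.
To maintain the same steady-state level, dose must scale with clearance: new dose = 200 × 1.354 = 271 mg.

271 mg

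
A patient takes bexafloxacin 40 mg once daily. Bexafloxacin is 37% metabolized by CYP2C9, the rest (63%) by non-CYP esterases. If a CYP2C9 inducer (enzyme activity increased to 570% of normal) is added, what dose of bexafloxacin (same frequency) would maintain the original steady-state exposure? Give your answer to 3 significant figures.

CYP2C9: 0.37 × 5.7 = 2.109
Other: 0.63 (unchanged)
Relative clearance = 2.109 + 0.63 = 2.739.
Exposure is unchanged when dose changes in proportion to clearance. New dose = 40 mg × 2.739 = 110 mg.

110 mg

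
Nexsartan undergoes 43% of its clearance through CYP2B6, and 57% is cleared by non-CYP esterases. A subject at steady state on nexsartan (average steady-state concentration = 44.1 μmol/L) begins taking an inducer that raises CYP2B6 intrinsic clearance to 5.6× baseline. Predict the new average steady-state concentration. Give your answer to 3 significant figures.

14.8 μmol/L

CYP2B6: 0.43 × 5.6 = 2.408
Other: 0.57 (unchanged)
New clearance relative to baseline: 2.408 + 0.57 = 2.978.
New average steady-state concentration = baseline ÷ relative clearance = 44.1 / 2.978 = 14.8 μmol/L.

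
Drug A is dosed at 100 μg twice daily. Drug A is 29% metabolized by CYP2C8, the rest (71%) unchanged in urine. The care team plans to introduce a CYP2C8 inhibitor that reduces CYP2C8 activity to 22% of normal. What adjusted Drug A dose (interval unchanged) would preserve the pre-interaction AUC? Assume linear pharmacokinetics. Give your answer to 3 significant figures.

CYP2C8: 0.29 × 0.22 = 0.0638
Other: 0.71 (unchanged)
New clearance relative to baseline: 0.0638 + 0.71 = 0.7738.
Css,avg = (dose rate)/CL, so holding Css fixed requires dose ∝ CL: 100 × 0.7738 = 77.4 μg.

77.4 μg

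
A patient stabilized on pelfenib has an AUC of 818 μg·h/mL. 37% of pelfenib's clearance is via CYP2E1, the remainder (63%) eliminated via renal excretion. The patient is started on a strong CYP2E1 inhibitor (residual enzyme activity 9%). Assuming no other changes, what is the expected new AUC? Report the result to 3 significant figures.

The CYP2E1 pathway (37% of clearance) is reduced to 0.09× activity: 0.37 × 0.09 = 0.0333.
The remaining 63% of clearance is unaffected.
New clearance relative to baseline: 0.0333 + 0.63 = 0.6633.
With dosing unchanged, AUC scales as 1/CL: 818 / 0.6633 = 1.23 × 10³ μg·h/mL.

1.23 × 10³ μg·h/mL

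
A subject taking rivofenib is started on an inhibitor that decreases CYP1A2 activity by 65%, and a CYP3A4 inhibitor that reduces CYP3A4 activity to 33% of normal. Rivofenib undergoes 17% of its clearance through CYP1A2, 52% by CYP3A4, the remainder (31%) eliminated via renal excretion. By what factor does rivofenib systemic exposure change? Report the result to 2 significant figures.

1.8

The CYP1A2 pathway (17% of clearance) falls to 0.35× activity: 0.17 × 0.35 = 0.0595.
The CYP3A4 pathway (52% of clearance) drops to 0.33× activity: 0.52 × 0.33 = 0.1716.
Non-CYP routes (31%) are unchanged.
New clearance relative to baseline: 0.0595 + 0.1716 + 0.31 = 0.5411.
Net systemic exposure ratio = 1 / 0.5411 = 1.8.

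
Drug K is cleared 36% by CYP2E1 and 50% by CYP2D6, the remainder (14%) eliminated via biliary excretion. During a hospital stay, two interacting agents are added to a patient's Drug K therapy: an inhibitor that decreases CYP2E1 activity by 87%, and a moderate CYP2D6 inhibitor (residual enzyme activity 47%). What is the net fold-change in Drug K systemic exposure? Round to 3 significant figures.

2.37

The CYP2E1 pathway (36% of clearance) drops to 0.13× activity: 0.36 × 0.13 = 0.0468.
The CYP2D6 pathway (50% of clearance) falls to 0.47× activity: 0.5 × 0.47 = 0.235.
The remaining 14% of clearance is unaffected.
CL_new/CL_old = 0.0468 + 0.235 + 0.14 = 0.4218.
Because systemic exposure varies inversely with clearance, the combined effect is 1 / 0.4218 = 2.37.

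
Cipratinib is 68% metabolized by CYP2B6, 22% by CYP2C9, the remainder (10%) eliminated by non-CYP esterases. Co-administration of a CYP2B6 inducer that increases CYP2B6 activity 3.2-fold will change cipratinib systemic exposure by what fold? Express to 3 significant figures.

0.401

The CYP2B6 pathway (68% of clearance) rises to 3.2× activity: 0.68 × 3.2 = 2.176.
CYP2C9 (22%) and the residual 10% are unaffected.
Relative clearance = 2.176 + 0.22 + 0.1 = 2.496.
Systemic exposure is inversely proportional to clearance, so the fold-change is 1 / 2.496 = 0.401.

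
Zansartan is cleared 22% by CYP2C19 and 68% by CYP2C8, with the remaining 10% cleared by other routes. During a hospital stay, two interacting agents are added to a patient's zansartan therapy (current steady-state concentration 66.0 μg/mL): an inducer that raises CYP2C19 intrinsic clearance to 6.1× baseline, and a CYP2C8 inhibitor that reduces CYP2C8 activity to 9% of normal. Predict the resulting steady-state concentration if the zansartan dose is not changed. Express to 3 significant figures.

The CYP2C19 pathway (22% of clearance) increases to 6.1× activity: 0.22 × 6.1 = 1.342.
The CYP2C8 pathway (68% of clearance) drops to 0.09× activity: 0.68 × 0.09 = 0.0612.
Non-CYP routes (10%) are unchanged.
New clearance relative to baseline: 1.342 + 0.0612 + 0.1 = 1.5032.
New steady-state concentration = 66.0 / 1.5032 = 43.9 μg/mL (concentration scales inversely with clearance).

43.9 μg/mL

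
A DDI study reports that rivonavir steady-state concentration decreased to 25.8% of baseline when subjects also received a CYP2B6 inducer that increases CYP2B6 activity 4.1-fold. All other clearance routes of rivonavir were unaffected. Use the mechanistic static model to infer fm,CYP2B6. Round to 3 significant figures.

CL'/CL = 1 / 0.258 = 3.876
4.1·fm + (1 − fm) = 3.876
fm = (3.876 − 1) / (4.1 − 1) = 0.928

0.928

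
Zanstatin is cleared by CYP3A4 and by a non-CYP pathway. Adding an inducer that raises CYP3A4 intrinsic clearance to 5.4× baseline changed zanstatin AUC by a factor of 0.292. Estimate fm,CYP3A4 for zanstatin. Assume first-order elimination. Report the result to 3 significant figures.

0.551

Let x = fm,CYP3A4. Because AUC ∝ 1/CL, relative clearance rose to 1/0.292 = 3.425.
Only the CYP3A4 route changed, so 3.425 = x·5.4 + (1 − x), giving x = 0.551.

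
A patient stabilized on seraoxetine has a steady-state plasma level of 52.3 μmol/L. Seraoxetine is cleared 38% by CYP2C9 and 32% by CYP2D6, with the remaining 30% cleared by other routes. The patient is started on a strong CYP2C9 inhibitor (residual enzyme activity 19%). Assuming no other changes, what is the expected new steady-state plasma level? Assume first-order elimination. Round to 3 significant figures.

75.6 μmol/L

The CYP2C9 pathway (38% of clearance) drops to 0.19× activity: 0.38 × 0.19 = 0.0722.
CYP2D6 (32%) and the residual 30% are unaffected.
CL_new/CL_old = 0.0722 + 0.32 + 0.3 = 0.6922.
New steady-state plasma level = baseline ÷ relative clearance = 52.3 / 0.6922 = 75.6 μmol/L.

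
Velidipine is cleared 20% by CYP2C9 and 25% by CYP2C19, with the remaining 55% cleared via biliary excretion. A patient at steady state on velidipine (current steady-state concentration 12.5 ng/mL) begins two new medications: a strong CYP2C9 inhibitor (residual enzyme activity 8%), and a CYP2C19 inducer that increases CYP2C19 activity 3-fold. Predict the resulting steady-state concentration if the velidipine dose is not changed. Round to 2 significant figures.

9.5 ng/mL

The CYP2C9 pathway (20% of clearance) falls to 0.08× activity: 0.2 × 0.08 = 0.016.
The CYP2C19 pathway (25% of clearance) increases to 3× activity: 0.25 × 3 = 0.75.
Non-CYP routes (55%) are unchanged.
Relative clearance = 0.016 + 0.75 + 0.55 = 1.316.
New steady-state concentration = 12.5 / 1.316 = 9.5 ng/mL (concentration scales inversely with clearance).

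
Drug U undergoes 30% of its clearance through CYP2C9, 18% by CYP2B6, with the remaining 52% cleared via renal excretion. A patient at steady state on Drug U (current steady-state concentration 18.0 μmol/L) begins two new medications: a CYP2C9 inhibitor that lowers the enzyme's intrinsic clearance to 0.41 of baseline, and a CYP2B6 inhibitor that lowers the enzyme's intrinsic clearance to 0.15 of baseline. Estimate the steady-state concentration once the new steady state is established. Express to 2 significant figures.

27 μmol/L

The CYP2C9 pathway (30% of clearance) is reduced to 0.41× activity: 0.3 × 0.41 = 0.123.
The CYP2B6 pathway (18% of clearance) falls to 0.15× activity: 0.18 × 0.15 = 0.027.
Non-CYP routes (52%) are unchanged.
Relative clearance = 0.123 + 0.027 + 0.52 = 0.67.
Dividing the baseline by the relative clearance: 18.0 / 0.67 = 27 μmol/L.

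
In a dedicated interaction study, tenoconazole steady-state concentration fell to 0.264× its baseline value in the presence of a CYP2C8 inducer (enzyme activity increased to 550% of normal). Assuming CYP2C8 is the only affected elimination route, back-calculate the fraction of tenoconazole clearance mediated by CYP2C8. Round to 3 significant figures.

CL'/CL = 1 / 0.264 = 3.788
5.5·fm + (1 − fm) = 3.788
fm = (3.788 − 1) / (5.5 − 1) = 0.620

0.620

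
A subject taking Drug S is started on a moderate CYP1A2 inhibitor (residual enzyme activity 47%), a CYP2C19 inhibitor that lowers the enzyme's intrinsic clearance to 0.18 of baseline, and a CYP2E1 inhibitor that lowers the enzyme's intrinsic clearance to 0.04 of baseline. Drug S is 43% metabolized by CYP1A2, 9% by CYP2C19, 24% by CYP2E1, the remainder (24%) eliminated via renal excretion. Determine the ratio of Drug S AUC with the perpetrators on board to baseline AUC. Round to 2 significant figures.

2.1

The CYP1A2 pathway (43% of clearance) is reduced to 0.47× activity: 0.43 × 0.47 = 0.2021.
The CYP2C19 pathway (9% of clearance) falls to 0.18× activity: 0.09 × 0.18 = 0.0162.
The CYP2E1 pathway (24% of clearance) drops to 0.04× activity: 0.24 × 0.04 = 0.0096.
Non-CYP routes (24%) are unchanged.
New clearance relative to baseline: 0.2021 + 0.0162 + 0.0096 + 0.24 = 0.4679.
AUC ∝ 1/CL: fold-change = 1 / 0.4679 = 2.1.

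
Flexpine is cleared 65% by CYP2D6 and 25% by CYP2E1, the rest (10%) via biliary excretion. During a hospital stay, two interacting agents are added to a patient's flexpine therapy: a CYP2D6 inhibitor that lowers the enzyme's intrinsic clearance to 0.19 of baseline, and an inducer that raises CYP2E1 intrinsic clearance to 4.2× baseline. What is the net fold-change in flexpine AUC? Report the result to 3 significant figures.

The CYP2D6 pathway (65% of clearance) drops to 0.19× activity: 0.65 × 0.19 = 0.1235.
The CYP2E1 pathway (25% of clearance) rises to 4.2× activity: 0.25 × 4.2 = 1.05.
Non-CYP routes (10%) are unchanged.
Relative clearance = 0.1235 + 1.05 + 0.1 = 1.2735.
AUC ∝ 1/CL: fold-change = 1 / 1.2735 = 0.785.

0.785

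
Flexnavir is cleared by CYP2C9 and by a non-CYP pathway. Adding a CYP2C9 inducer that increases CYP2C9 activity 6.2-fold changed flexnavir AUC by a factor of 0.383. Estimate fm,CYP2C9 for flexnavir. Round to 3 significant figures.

0.310

Call the CYP2C9 fraction fm. After the interaction, CL_new/CL_old = fm × 6.2 + (1 − fm).
AUC ratio = 1 / (new CL fraction), so new CL fraction = 1 / 0.383 = 2.611.
fm × 6.2 + 1 − fm = 2.611  ⇒  fm × (6.2 − 1) = 1.611  ⇒  fm = 0.310.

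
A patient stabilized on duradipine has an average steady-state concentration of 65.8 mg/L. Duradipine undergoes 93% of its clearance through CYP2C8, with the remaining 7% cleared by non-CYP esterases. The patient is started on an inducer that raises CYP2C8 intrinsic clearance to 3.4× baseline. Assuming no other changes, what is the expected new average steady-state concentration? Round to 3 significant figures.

20.4 mg/L

The CYP2C8 pathway (93% of clearance) is boosted to 3.4× activity: 0.93 × 3.4 = 3.162.
The remaining 7% of clearance is unaffected.
Relative clearance = 3.162 + 0.07 = 3.232.
With dosing unchanged, average steady-state concentration scales as 1/CL: 65.8 / 3.232 = 20.4 mg/L.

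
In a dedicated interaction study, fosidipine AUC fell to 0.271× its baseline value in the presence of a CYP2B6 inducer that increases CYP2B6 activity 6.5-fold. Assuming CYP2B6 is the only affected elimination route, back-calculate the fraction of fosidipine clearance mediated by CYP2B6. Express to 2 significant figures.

CL'/CL = 1 / 0.271 = 3.69
6.5·fm + (1 − fm) = 3.69
fm = (3.69 − 1) / (6.5 − 1) = 0.49

0.49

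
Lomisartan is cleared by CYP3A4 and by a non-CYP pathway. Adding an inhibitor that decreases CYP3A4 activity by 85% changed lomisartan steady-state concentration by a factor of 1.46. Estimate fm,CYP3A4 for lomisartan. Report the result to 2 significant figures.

CL'/CL = 1 / 1.46 = 0.6849
0.15·fm + (1 − fm) = 0.6849
fm = (0.6849 − 1) / (0.15 − 1) = 0.37

0.37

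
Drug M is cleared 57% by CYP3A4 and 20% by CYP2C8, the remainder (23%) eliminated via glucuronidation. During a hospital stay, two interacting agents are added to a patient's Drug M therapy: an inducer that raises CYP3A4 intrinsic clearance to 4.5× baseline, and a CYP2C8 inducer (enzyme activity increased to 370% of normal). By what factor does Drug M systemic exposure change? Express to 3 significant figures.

0.283

The CYP3A4 pathway (57% of clearance) is boosted to 4.5× activity: 0.57 × 4.5 = 2.565.
The CYP2C8 pathway (20% of clearance) is boosted to 3.7× activity: 0.2 × 3.7 = 0.74.
The remaining 23% of clearance is unaffected.
New clearance relative to baseline: 2.565 + 0.74 + 0.23 = 3.535.
Net systemic exposure ratio = 1 / 3.535 = 0.283.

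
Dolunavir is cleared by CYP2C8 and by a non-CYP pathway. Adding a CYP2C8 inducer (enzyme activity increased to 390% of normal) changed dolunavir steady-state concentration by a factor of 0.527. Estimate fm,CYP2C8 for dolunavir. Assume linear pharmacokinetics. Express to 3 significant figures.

Write x for the fraction cleared via CYP2C8. The observed steady-state concentration change means clearance rose to 1/0.527 = 1.898 of baseline.
Only the CYP2C8 route changed, so 1.898 = x·3.9 + (1 − x), giving x = 0.309.

0.309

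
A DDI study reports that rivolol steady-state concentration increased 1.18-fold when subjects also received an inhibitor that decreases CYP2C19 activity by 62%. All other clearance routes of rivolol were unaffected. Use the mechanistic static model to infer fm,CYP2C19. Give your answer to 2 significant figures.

0.25

Call the CYP2C19 fraction fm. After the interaction, CL_new/CL_old = fm × 0.38 + (1 − fm).
Steady-state concentration ratio = 1 / (new CL fraction), so new CL fraction = 1 / 1.18 = 0.8475.
fm × 0.38 + 1 − fm = 0.8475  ⇒  fm × (0.38 − 1) = −0.1525  ⇒  fm = 0.25.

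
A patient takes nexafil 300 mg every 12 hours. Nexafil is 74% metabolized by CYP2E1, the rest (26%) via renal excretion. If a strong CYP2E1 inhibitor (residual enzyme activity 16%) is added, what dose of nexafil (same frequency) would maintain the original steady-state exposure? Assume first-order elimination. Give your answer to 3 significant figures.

114 mg

CYP2E1: 0.74 × 0.16 = 0.1184
Other: 0.26 (unchanged)
New clearance relative to baseline: 0.1184 + 0.26 = 0.3784.
Css,avg = (dose rate)/CL, so holding Css fixed requires dose ∝ CL: 300 × 0.3784 = 114 mg.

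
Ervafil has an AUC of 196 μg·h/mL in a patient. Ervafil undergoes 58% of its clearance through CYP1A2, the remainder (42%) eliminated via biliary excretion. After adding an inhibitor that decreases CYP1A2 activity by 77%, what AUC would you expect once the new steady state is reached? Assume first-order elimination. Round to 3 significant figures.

The CYP1A2 pathway (58% of clearance) falls to 0.23× activity: 0.58 × 0.23 = 0.1334.
The remaining 42% of clearance is unaffected.
CL_new/CL_old = 0.1334 + 0.42 = 0.5534.
With dosing unchanged, AUC scales as 1/CL: 196 / 0.5534 = 354 μg·h/mL.

354 μg·h/mL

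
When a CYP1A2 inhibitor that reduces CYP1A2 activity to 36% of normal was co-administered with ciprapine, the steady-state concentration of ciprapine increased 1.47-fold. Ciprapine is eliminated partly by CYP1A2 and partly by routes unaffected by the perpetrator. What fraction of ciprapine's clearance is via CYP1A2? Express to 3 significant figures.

Call the CYP1A2 fraction fm. After the interaction, CL_new/CL_old = fm × 0.36 + (1 − fm).
Steady-state concentration ratio = 1 / (new CL fraction), so new CL fraction = 1 / 1.47 = 0.6803.
fm × 0.36 + 1 − fm = 0.6803  ⇒  fm × (0.36 − 1) = −0.3197  ⇒  fm = 0.500.

0.500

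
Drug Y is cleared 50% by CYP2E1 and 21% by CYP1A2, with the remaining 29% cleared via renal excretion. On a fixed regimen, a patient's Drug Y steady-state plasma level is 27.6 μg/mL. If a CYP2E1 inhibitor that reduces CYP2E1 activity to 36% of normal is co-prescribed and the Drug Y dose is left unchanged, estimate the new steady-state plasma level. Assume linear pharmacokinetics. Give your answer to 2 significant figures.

41 μg/mL

The CYP2E1 pathway (50% of clearance) is reduced to 0.36× activity: 0.5 × 0.36 = 0.18.
CYP1A2 (21%) and the residual 29% are unaffected.
CL_new/CL_old = 0.18 + 0.21 + 0.29 = 0.68.
With dosing unchanged, steady-state plasma level scales as 1/CL: 27.6 / 0.68 = 41 μg/mL.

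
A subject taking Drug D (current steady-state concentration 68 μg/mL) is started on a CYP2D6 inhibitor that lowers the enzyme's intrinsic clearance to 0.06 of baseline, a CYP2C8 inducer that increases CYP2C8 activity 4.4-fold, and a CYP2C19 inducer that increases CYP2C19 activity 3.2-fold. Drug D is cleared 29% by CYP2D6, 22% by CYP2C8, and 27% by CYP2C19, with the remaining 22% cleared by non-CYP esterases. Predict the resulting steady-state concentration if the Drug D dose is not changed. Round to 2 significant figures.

33 μg/mL

CYP2D6: 0.29 × 0.06 = 0.0174
CYP2C8: 0.22 × 4.4 = 0.968
CYP2C19: 0.27 × 3.2 = 0.864
Other: 0.22 (unchanged)
New clearance relative to baseline: 0.0174 + 0.968 + 0.864 + 0.22 = 2.0694.
Steady-state concentration ∝ 1/CL: new value = 68 / 2.0694 = 33 μg/mL.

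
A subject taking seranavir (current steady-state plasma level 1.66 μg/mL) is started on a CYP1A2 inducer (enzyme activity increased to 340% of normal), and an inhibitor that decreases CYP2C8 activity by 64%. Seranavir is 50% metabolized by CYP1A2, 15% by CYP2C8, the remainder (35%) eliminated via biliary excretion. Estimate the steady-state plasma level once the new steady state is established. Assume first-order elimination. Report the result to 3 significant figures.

0.789 μg/mL

The CYP1A2 pathway (50% of clearance) rises to 3.4× activity: 0.5 × 3.4 = 1.7.
The CYP2C8 pathway (15% of clearance) drops to 0.36× activity: 0.15 × 0.36 = 0.054.
The remaining 35% of clearance is unaffected.
New clearance relative to baseline: 1.7 + 0.054 + 0.35 = 2.104.
New steady-state plasma level = 1.66 / 2.104 = 0.789 μg/mL (concentration scales inversely with clearance).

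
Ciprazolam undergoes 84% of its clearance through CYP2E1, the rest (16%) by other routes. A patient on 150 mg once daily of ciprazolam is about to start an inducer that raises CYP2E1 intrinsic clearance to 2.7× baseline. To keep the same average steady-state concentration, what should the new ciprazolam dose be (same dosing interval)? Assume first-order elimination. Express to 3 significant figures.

The CYP2E1 pathway (84% of clearance) is boosted to 2.7× activity: 0.84 × 2.7 = 2.268.
The remaining 16% of clearance is unaffected.
New clearance relative to baseline: 2.268 + 0.16 = 2.428.
Css,avg = (dose rate)/CL, so holding Css fixed requires dose ∝ CL: 150 × 2.428 = 364 mg.

364 mg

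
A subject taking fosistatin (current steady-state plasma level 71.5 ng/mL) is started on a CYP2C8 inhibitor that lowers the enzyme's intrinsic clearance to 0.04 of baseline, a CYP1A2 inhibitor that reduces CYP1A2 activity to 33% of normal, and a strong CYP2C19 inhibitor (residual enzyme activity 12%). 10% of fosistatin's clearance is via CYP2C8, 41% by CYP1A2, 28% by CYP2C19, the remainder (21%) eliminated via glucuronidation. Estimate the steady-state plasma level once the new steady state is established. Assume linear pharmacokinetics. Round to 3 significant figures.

187 ng/mL

CYP2C8: 0.1 × 0.04 = 0.004
CYP1A2: 0.41 × 0.33 = 0.1353
CYP2C19: 0.28 × 0.12 = 0.0336
Other: 0.21 (unchanged)
CL_new/CL_old = 0.004 + 0.1353 + 0.0336 + 0.21 = 0.3829.
New steady-state plasma level = 71.5 / 0.3829 = 187 ng/mL (concentration scales inversely with clearance).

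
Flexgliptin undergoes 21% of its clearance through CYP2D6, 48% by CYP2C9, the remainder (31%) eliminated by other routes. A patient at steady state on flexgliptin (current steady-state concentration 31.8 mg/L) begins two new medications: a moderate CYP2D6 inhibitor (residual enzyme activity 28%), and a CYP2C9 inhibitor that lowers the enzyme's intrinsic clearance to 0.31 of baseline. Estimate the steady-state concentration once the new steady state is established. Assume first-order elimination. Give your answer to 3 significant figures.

61.4 mg/L

The CYP2D6 pathway (21% of clearance) falls to 0.28× activity: 0.21 × 0.28 = 0.0588.
The CYP2C9 pathway (48% of clearance) is reduced to 0.31× activity: 0.48 × 0.31 = 0.1488.
The remaining 31% of clearance is unaffected.
CL_new/CL_old = 0.0588 + 0.1488 + 0.31 = 0.5176.
Dividing the baseline by the relative clearance: 31.8 / 0.5176 = 61.4 mg/L.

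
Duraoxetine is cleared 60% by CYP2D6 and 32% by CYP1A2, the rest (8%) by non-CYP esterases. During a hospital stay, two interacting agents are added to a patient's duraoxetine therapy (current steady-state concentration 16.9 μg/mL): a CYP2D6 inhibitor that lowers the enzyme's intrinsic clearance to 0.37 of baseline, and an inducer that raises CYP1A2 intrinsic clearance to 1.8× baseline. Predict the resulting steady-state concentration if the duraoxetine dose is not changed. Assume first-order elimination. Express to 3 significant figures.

CYP2D6: 0.6 × 0.37 = 0.222
CYP1A2: 0.32 × 1.8 = 0.576
Other: 0.08 (unchanged)
Relative clearance = 0.222 + 0.576 + 0.08 = 0.878.
Steady-state concentration ∝ 1/CL: new value = 16.9 / 0.878 = 19.2 μg/mL.

19.2 μg/mL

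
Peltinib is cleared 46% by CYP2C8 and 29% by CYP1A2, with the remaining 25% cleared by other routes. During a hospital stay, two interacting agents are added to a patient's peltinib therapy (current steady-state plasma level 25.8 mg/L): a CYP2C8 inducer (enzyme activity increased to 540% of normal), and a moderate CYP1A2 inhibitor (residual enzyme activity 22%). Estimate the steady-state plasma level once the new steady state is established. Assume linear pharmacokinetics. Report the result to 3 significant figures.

9.22 mg/L

CYP2C8: 0.46 × 5.4 = 2.484
CYP1A2: 0.29 × 0.22 = 0.0638
Other: 0.25 (unchanged)
New clearance relative to baseline: 2.484 + 0.0638 + 0.25 = 2.7978.
Dividing the baseline by the relative clearance: 25.8 / 2.7978 = 9.22 mg/L.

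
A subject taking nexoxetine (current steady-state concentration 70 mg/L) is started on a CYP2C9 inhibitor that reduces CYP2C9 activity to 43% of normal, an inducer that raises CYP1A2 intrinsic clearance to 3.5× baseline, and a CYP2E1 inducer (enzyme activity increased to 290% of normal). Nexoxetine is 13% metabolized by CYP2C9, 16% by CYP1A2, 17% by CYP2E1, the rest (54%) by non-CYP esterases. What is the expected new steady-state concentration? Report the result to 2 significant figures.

The CYP2C9 pathway (13% of clearance) drops to 0.43× activity: 0.13 × 0.43 = 0.0559.
The CYP1A2 pathway (16% of clearance) increases to 3.5× activity: 0.16 × 3.5 = 0.56.
The CYP2E1 pathway (17% of clearance) is boosted to 2.9× activity: 0.17 × 2.9 = 0.493.
Non-CYP routes (54%) are unchanged.
Relative clearance = 0.0559 + 0.56 + 0.493 + 0.54 = 1.6489.
New steady-state concentration = 70 / 1.6489 = 42 mg/L (concentration scales inversely with clearance).

42 mg/L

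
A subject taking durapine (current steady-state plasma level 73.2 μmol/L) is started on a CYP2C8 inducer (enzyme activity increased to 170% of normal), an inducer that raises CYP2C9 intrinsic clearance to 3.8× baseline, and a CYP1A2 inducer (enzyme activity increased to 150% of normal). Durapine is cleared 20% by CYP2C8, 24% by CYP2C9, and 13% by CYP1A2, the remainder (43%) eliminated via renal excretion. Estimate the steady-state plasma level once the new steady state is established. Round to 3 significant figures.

39.0 μmol/L

The CYP2C8 pathway (20% of clearance) rises to 1.7× activity: 0.2 × 1.7 = 0.34.
The CYP2C9 pathway (24% of clearance) is boosted to 3.8× activity: 0.24 × 3.8 = 0.912.
The CYP1A2 pathway (13% of clearance) rises to 1.5× activity: 0.13 × 1.5 = 0.195.
Non-CYP routes (43%) are unchanged.
Relative clearance = 0.34 + 0.912 + 0.195 + 0.43 = 1.877.
Dividing the baseline by the relative clearance: 73.2 / 1.877 = 39.0 μmol/L.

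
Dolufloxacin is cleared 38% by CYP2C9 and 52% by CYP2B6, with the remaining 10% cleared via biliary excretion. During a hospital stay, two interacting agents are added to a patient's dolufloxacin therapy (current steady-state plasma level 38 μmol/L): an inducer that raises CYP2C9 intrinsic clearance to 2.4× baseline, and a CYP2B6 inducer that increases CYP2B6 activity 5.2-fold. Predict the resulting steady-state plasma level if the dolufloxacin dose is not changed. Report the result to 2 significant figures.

10 μmol/L

The CYP2C9 pathway (38% of clearance) rises to 2.4× activity: 0.38 × 2.4 = 0.912.
The CYP2B6 pathway (52% of clearance) rises to 5.2× activity: 0.52 × 5.2 = 2.704.
The remaining 10% of clearance is unaffected.
Relative clearance = 0.912 + 2.704 + 0.1 = 3.716.
Steady-state plasma level ∝ 1/CL: new value = 38 / 3.716 = 10 μmol/L.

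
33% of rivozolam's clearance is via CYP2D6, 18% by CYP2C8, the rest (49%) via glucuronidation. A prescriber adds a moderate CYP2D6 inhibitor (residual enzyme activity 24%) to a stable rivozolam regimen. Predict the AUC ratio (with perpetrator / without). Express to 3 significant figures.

1.33

The CYP2D6 pathway (33% of clearance) drops to 0.24× activity: 0.33 × 0.24 = 0.0792.
CYP2C8 (18%) and the residual 49% are unaffected.
Relative clearance = 0.0792 + 0.18 + 0.49 = 0.7492.
AUC is inversely proportional to clearance, so the fold-change is 1 / 0.7492 = 1.33.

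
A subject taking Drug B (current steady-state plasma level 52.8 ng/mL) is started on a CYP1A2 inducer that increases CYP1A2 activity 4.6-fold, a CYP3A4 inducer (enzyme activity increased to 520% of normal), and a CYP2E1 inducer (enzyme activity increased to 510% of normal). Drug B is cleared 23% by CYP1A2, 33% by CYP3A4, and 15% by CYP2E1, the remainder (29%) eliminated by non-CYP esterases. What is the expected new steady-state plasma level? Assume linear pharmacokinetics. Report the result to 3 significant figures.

CYP1A2: 0.23 × 4.6 = 1.058
CYP3A4: 0.33 × 5.2 = 1.716
CYP2E1: 0.15 × 5.1 = 0.765
Other: 0.29 (unchanged)
CL_new/CL_old = 1.058 + 1.716 + 0.765 + 0.29 = 3.829.
New steady-state plasma level = 52.8 / 3.829 = 13.8 ng/mL (concentration scales inversely with clearance).

13.8 ng/mL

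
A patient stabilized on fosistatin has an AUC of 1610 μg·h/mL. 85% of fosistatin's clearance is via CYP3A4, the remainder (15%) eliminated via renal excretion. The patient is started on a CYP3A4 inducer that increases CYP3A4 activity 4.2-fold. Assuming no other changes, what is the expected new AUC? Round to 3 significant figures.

The CYP3A4 pathway (85% of clearance) increases to 4.2× activity: 0.85 × 4.2 = 3.57.
The remaining 15% of clearance is unaffected.
New clearance relative to baseline: 3.57 + 0.15 = 3.72.
With dosing unchanged, AUC scales as 1/CL: 1610 / 3.72 = 433 μg·h/mL.

433 μg·h/mL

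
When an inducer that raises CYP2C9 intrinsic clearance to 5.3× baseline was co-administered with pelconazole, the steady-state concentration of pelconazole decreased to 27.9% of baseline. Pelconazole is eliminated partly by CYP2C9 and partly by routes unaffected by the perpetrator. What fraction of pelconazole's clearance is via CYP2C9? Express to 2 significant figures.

0.60

Let fm be the CYP2C9 fraction. New clearance relative to baseline = fm × 5.3 + (1 − fm).
Steady-state concentration ratio = 1 / (new CL fraction), so new CL fraction = 1 / 0.279 = 3.584.
fm × 5.3 + 1 − fm = 3.584  ⇒  fm × (5.3 − 1) = 2.584  ⇒  fm = 0.60.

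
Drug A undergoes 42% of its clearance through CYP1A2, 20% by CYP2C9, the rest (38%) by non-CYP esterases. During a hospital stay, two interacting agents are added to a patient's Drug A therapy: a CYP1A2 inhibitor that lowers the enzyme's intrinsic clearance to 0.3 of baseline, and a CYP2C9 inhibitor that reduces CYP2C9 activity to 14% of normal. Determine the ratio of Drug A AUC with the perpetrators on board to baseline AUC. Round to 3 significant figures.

The CYP1A2 pathway (42% of clearance) is reduced to 0.3× activity: 0.42 × 0.3 = 0.126.
The CYP2C9 pathway (20% of clearance) falls to 0.14× activity: 0.2 × 0.14 = 0.028.
Non-CYP routes (38%) are unchanged.
CL_new/CL_old = 0.126 + 0.028 + 0.38 = 0.534.
Net AUC ratio = 1 / 0.534 = 1.87.

1.87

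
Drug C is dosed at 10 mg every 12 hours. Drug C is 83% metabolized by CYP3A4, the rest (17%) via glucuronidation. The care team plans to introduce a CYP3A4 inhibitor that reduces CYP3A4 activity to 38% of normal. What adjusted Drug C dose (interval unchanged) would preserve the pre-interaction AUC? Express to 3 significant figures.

The CYP3A4 pathway (83% of clearance) drops to 0.38× activity: 0.83 × 0.38 = 0.3154.
Non-CYP routes (17%) are unchanged.
Relative clearance = 0.3154 + 0.17 = 0.4854.
To maintain the same steady-state level, dose must scale with clearance: new dose = 10 × 0.4854 = 4.85 mg.

4.85 mg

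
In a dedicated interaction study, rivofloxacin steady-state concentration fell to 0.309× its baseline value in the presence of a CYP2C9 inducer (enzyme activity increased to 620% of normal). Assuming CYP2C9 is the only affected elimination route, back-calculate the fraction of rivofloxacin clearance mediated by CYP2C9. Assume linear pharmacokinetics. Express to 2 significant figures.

0.43

CL'/CL = 1 / 0.309 = 3.236
6.2·fm + (1 − fm) = 3.236
fm = (3.236 − 1) / (6.2 − 1) = 0.43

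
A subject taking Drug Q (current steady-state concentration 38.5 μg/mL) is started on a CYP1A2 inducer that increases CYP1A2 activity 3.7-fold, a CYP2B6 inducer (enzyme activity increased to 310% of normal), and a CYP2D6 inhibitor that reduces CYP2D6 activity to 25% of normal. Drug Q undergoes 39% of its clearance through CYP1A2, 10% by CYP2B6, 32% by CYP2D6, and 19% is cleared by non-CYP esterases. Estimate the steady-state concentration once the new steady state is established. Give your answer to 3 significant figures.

19.0 μg/mL

The CYP1A2 pathway (39% of clearance) increases to 3.7× activity: 0.39 × 3.7 = 1.443.
The CYP2B6 pathway (10% of clearance) increases to 3.1× activity: 0.1 × 3.1 = 0.31.
The CYP2D6 pathway (32% of clearance) falls to 0.25× activity: 0.32 × 0.25 = 0.08.
The remaining 19% of clearance is unaffected.
Relative clearance = 1.443 + 0.31 + 0.08 + 0.19 = 2.023.
Dividing the baseline by the relative clearance: 38.5 / 2.023 = 19.0 μg/mL.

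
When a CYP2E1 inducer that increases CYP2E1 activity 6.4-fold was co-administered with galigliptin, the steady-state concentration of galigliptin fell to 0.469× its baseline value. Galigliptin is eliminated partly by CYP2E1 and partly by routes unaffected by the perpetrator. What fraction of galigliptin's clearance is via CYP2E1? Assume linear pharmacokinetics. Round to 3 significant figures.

Call the CYP2E1 fraction fm. After the interaction, CL_new/CL_old = fm × 6.4 + (1 − fm).
Steady-state concentration ratio = 1 / (new CL fraction), so new CL fraction = 1 / 0.469 = 2.132.
fm × 6.4 + 1 − fm = 2.132  ⇒  fm × (6.4 − 1) = 1.132  ⇒  fm = 0.210.

0.210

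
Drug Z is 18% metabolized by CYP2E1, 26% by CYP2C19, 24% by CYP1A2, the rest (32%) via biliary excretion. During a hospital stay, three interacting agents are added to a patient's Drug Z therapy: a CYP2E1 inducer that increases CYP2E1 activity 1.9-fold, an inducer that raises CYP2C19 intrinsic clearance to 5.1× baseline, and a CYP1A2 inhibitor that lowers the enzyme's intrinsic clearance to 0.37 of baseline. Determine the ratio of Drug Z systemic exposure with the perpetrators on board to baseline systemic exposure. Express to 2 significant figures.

0.48

CYP2E1: 0.18 × 1.9 = 0.342
CYP2C19: 0.26 × 5.1 = 1.326
CYP1A2: 0.24 × 0.37 = 0.0888
Other: 0.32 (unchanged)
New clearance relative to baseline: 0.342 + 1.326 + 0.0888 + 0.32 = 2.0768.
Because systemic exposure varies inversely with clearance, the combined effect is 1 / 2.0768 = 0.48.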